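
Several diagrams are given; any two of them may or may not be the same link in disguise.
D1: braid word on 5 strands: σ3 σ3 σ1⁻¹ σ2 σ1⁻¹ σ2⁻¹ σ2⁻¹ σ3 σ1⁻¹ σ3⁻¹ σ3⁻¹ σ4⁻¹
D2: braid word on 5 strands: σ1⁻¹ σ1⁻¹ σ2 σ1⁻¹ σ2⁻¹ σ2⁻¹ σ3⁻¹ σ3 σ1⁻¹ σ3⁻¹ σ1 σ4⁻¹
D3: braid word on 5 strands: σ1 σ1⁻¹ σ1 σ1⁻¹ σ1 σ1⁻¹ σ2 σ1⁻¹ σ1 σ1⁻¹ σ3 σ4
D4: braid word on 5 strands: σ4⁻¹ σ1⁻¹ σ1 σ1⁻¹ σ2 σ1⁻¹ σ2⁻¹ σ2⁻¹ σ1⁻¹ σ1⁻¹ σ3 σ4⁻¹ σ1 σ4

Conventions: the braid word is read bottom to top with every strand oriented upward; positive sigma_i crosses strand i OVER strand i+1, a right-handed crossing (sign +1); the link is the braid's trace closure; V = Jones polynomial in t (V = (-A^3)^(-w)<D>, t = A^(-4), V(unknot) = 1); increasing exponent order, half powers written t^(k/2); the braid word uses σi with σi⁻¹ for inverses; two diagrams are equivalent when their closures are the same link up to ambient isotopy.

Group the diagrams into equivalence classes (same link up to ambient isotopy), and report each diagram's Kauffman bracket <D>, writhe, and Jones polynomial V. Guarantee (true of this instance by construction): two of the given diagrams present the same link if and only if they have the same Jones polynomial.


grouping into links: {D1, D2, D4} | {D3}
V(D1) = -t^-6 + t^-5 - t^-4 + 2t^-3 - t^-2 + t^-1  (w -4, c 12, <D> = A^-8 - A^-4 + 2 - A^4 + A^8 - A^12)
D2 (bracket A^-14 - A^-10 + 2A^-6 - A^-2 + A^2 - A^6; 12 crossings at w = -6): V = -t^-6 + t^-5 - t^-4 + 2t^-3 - t^-2 + t^-1
V(D3) = 1  [12 crossings, <D> = A^6, w = +2]
V(D4) = -t^-6 + t^-5 - t^-4 + 2t^-3 - t^-2 + t^-1  (w -4, c 14, <D> = A^-8 - A^-4 + 2 - A^4 + A^8 - A^12)
why: 2 values of V(t) split the 4 diagrams


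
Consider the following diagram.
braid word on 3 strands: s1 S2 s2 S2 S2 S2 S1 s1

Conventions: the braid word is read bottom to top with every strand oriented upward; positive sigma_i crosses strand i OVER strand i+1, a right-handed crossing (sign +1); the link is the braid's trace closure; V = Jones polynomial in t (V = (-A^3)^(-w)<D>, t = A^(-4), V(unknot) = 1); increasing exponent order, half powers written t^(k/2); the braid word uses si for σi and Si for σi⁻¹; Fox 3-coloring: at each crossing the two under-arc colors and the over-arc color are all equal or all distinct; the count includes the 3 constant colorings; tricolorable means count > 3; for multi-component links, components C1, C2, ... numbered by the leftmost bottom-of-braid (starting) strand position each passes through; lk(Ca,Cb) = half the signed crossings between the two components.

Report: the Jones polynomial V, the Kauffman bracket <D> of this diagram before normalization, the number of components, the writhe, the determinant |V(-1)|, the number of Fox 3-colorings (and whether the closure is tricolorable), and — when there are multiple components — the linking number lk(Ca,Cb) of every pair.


V = -t^-4 + t^-3 + t^-1
<D> = A^-2 + A^6 - A^10 (w = -2)
1 component over 8 crossings, w = -2
9 Fox colorings among 3^8, |V(-1)| = 3: tricolorable
why: |V(-1)| = 3: so tricolorable, since 3 divides 3


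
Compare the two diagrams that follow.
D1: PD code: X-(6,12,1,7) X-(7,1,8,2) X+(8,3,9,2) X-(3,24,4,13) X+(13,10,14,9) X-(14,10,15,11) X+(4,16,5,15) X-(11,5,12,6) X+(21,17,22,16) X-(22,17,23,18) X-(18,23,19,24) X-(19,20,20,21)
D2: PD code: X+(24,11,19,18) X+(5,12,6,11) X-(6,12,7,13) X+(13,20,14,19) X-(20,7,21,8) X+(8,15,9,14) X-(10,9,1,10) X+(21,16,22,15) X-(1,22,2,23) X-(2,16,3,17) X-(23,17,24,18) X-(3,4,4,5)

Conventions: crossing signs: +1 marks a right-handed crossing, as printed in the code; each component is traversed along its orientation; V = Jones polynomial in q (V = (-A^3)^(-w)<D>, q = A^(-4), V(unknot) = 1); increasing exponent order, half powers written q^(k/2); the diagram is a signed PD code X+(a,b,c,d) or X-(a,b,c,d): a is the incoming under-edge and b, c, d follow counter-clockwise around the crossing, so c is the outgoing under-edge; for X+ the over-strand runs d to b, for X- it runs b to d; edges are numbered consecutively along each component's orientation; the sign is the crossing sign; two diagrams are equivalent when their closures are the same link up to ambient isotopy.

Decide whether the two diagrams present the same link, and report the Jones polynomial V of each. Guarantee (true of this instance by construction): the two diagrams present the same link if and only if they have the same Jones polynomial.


equivalent: no
D1 (bracket A^-12 + A^-8 + A^-4 + 1; 12 crossings at w = -4): V = q^-3 + q^-2 + q^-1 + 1
V(D2) = q^-2 + 2 + q^2  (w -2, c 12, <D> = A^-14 + 2A^-6 + A^2)
key observation: comparing 2 Jones polynomials yields 2 groups


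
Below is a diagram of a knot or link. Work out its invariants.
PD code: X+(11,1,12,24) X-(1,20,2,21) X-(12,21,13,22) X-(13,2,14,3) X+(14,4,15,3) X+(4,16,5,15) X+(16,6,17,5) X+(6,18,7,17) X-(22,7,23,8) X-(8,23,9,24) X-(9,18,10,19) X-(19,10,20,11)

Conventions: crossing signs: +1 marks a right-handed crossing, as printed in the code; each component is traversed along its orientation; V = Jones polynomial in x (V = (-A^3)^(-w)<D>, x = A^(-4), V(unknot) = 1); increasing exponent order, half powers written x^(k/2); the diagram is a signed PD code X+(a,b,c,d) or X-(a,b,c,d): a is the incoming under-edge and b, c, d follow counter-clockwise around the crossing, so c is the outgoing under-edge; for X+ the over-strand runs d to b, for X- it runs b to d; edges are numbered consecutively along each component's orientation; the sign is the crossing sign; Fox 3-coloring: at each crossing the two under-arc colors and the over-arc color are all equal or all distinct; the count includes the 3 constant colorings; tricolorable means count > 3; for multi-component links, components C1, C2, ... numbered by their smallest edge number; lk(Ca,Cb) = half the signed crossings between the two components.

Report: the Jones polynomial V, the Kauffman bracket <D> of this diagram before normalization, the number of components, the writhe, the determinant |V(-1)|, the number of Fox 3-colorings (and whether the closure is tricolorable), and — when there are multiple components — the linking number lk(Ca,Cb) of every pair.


V(x) = x^-6 - 2x^-5 + 2x^-4 - 3x^-3 + 4x^-2 - 3x^-1 + 3 - 2x + x^2
bracket: A^-14 - 2A^-10 + 3A^-6 - 3A^-2 + 4A^2 - 3A^6 + 2A^10 - 2A^14 + A^18, w = -2
1 component, writhe -2, over 12 crossings
det 21, colorings 9 of 3^12 — tricolorable
observation: |V(-1)| = 21: so tricolorable, since 3 divides 21


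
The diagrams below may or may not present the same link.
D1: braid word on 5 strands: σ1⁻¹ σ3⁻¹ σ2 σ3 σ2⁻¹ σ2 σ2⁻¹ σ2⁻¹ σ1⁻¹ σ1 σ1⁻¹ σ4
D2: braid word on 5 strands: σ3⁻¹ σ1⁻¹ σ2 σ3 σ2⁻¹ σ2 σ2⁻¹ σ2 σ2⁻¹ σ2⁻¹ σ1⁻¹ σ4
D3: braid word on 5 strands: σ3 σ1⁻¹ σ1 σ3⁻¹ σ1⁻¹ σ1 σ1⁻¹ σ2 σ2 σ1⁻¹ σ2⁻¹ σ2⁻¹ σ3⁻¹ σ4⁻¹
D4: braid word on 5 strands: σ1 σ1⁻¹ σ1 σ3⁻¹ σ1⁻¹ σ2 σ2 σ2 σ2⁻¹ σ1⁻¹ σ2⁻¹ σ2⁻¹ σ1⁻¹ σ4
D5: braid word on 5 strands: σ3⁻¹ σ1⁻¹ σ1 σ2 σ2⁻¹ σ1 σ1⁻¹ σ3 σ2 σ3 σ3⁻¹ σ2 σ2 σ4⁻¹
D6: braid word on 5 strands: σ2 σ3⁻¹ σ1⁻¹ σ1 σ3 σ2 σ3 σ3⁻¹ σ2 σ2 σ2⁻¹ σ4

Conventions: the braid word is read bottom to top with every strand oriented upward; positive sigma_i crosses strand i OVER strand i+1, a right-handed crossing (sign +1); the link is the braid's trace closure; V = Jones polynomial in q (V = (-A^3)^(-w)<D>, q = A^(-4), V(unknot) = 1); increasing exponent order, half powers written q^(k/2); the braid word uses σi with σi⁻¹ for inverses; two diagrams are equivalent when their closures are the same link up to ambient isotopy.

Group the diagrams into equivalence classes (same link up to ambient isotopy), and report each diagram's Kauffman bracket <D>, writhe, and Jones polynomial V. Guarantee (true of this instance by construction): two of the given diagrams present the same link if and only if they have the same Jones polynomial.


classes: {D1, D2} | {D3, D4} | {D5, D6}
V(D1) = q^-5 + 2q^-3 + q^-1  [12 crossings, <D> = A^-2 + 2A^6 + A^14, w = -2]
V(D2) = q^-5 + 2q^-3 + q^-1  (w -2, c 12, <D> = A^-2 + 2A^6 + A^14)
V(D3) = q^-4 + q^-2 + 2  (w -4, c 14, <D> = 2A^-12 + A^-4 + A^4)
V(D4) = q^-4 + q^-2 + 2  [14 crossings, <D> = 2A^-6 + A^2 + A^10, w = -2]
D5 (bracket -A^-14 - A^-10 + A^-6 + 2A^-2 + 2A^2 + A^6; 14 crossings at w = +2): V = 1 + 2q + 2q^2 + q^3 - q^4 - q^5
V(D6) = 1 + 2q + 2q^2 + q^3 - q^4 - q^5  [12 crossings, <D> = -A^-8 - A^-4 + 1 + 2A^4 + 2A^8 + A^12, w = +4]
note: V(q) takes 3 values over 6 diagrams, fixing the grouping


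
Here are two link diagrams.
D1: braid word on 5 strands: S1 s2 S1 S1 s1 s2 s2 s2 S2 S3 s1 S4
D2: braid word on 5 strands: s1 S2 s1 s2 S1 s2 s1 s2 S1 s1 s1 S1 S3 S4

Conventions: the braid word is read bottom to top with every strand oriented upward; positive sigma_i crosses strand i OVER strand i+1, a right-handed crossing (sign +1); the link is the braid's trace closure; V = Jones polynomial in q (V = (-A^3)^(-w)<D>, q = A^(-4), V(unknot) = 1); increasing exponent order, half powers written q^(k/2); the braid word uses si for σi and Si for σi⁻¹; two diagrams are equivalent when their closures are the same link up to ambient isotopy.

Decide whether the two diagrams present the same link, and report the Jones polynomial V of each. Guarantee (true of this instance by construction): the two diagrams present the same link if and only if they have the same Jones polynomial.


equivalent: no
V(D1) = q + q^3 - q^4  (w 0, c 12, <D> = -A^-16 + A^-12 + A^-4)
D2 (bracket -A^-18 + A^-14 - A^-10 + 2A^-6 - A^-2 + A^2; 14 crossings at w = +2): V = q - q^2 + 2q^3 - q^4 + q^5 - q^6
why: V(q) takes 2 values over 2 diagrams, fixing the grouping


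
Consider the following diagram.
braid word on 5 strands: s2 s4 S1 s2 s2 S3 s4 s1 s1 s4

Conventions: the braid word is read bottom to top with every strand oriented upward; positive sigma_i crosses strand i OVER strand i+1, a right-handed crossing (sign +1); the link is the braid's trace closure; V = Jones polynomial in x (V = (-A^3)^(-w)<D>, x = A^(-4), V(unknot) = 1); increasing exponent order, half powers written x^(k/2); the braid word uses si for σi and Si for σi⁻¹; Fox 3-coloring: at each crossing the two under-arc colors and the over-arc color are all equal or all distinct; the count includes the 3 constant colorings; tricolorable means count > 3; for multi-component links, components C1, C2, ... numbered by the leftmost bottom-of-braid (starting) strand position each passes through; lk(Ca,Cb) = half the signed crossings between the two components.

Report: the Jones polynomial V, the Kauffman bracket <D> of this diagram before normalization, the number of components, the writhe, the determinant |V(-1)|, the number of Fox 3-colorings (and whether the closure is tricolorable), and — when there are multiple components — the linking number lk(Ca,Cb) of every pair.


V(x) = x^2 - x^3 + 3x^4 - 3x^5 + 4x^6 - 4x^7 + 2x^8 - 2x^9 + x^10
bracket: A^-22 - 2A^-18 + 2A^-14 - 4A^-10 + 4A^-6 - 3A^-2 + 3A^2 - A^6 + A^10, w = +6
1 component, writhe +6, over 10 crossings
det 21, colorings 9 of 3^10 — tricolorable
observation: |V(-1)| = 21: so tricolorable, since 3 divides 21


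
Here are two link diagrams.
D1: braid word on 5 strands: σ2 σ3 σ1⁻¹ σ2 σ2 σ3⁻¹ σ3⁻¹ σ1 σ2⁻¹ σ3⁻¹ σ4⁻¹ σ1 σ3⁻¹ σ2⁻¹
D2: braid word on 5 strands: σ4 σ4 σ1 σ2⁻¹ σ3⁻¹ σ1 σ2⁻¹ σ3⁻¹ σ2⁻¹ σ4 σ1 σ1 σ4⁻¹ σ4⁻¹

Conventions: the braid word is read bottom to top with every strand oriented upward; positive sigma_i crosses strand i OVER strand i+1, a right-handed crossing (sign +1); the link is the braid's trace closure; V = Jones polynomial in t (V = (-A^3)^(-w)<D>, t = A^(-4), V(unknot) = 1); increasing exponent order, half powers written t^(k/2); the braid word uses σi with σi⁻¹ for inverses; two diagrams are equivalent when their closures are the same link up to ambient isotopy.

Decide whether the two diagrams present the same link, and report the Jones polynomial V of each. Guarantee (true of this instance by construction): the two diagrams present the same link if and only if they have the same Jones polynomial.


same link: no
V(D1) = 1  [14 crossings, <D> = A^-6, w = -2]
V(D2) = t^-4 - 2t^-3 + 3t^-2 - 4t^-1 + 5 - 4t + 3t^2 - 2t^3 + t^4  [14 crossings, <D> = A^-16 - 2A^-12 + 3A^-8 - 4A^-4 + 5 - 4A^4 + 3A^8 - 2A^12 + A^16, w = 0]
insight: comparing 2 Jones polynomials yields 2 groups


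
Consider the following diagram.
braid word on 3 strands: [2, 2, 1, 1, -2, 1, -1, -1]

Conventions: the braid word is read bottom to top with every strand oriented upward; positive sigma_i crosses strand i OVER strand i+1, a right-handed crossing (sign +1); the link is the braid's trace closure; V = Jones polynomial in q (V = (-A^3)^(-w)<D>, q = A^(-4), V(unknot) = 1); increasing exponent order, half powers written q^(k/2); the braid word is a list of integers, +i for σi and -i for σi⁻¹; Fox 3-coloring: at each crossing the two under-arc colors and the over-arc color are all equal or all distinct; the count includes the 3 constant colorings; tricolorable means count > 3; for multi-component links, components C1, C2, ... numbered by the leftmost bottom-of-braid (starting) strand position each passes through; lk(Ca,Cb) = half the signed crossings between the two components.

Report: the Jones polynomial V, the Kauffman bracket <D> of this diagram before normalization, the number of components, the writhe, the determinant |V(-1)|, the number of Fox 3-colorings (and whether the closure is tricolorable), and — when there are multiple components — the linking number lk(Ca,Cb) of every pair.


V = q + q^3 - q^4
<D> = -A^-10 + A^-6 + A^2 (w = +2)
1 component over 8 crossings, w = +2
9 Fox colorings among 3^8, |V(-1)| = 3: tricolorable
why: the span of V is 3, forcing >= 3 crossings in any diagram


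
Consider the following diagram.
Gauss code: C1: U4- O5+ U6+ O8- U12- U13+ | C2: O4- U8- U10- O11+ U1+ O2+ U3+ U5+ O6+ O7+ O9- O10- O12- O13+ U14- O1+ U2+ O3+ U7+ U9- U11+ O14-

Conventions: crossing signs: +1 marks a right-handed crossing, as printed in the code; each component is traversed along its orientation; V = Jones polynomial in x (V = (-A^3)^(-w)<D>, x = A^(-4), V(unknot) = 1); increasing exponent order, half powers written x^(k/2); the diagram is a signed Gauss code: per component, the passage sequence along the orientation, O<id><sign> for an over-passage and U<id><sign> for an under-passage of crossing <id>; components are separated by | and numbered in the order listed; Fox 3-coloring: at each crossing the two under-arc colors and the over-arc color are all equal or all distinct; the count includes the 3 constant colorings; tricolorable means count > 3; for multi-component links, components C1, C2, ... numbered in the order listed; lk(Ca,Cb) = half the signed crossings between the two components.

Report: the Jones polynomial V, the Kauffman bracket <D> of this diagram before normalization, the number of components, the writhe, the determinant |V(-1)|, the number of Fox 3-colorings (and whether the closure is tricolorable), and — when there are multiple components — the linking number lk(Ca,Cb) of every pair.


Jones polynomial: V(x) = -x^(-5/2) + x^(-3/2) - 2x^(-1/2) + 2x^(1/2) - 3x^(3/2) + 2x^(5/2) - 2x^(7/2) + 2x^(9/2) - x^(11/2)
<D> = -A^-16 + 2A^-12 - 2A^-8 + 2A^-4 - 3 + 2A^4 - 2A^8 + A^12 - A^16; writhe +2
components 2, writhe +2 (14 crossings)
linking number lk(C1,C2) = 0
3-colorings: 3 of 3^14, det 16 — not tricolorable
note: w = +2 (over 14 crossings) is diagram-only; (-A^3)^(-2) removes it from V


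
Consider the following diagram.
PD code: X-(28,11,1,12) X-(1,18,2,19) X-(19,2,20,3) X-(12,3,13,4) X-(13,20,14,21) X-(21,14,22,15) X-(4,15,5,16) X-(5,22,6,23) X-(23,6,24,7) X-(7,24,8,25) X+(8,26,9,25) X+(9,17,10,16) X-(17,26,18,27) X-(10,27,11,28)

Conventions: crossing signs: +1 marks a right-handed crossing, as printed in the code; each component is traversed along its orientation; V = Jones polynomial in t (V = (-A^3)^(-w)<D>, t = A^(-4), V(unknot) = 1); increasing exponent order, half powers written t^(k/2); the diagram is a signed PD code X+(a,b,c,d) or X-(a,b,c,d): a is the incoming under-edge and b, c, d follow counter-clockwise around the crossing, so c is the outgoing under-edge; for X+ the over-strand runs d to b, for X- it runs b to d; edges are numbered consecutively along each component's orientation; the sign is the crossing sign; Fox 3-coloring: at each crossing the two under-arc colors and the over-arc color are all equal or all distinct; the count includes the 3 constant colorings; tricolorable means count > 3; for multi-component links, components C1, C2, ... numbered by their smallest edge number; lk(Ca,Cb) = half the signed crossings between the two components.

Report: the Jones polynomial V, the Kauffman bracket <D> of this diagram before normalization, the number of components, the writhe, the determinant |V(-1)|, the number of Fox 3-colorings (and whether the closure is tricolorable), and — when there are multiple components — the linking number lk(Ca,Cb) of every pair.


V(t) = -t^-12 + t^-11 - t^-10 + t^-9 - t^-8 + t^-6 + t^-4
bracket: A^-14 + A^-6 - A^2 + A^6 - A^10 + A^14 - A^18, w = -10
1 component, writhe -10, over 14 crossings
det 3, colorings 9 of 3^14 — tricolorable
observation: |V(-1)| = 3: so tricolorable, since 3 divides 3


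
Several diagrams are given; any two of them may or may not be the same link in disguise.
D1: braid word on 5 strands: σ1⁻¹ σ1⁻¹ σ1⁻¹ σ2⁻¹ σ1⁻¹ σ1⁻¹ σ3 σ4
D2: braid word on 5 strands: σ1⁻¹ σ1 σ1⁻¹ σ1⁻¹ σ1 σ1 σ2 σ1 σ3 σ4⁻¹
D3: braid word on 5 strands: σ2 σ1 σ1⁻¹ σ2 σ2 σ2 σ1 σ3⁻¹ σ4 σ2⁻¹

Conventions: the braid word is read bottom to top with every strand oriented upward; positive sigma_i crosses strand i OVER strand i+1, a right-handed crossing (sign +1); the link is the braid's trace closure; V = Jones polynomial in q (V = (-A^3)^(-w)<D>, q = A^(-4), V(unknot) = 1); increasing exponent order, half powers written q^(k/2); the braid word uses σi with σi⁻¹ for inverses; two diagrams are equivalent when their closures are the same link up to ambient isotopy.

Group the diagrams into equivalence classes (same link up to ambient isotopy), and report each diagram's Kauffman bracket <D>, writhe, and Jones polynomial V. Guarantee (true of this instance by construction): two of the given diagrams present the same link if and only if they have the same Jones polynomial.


grouping into links: {D1} | {D2} | {D3}
V(D1) = -q^-7 + q^-6 - q^-5 + q^-4 + q^-2  (w -4, c 8, <D> = A^-4 + A^4 - A^8 + A^12 - A^16)
V(D2) = 1  [10 crossings, <D> = A^6, w = +2]
V(D3) = q + q^3 - q^4  (w +4, c 10, <D> = -A^-4 + 1 + A^8)
key observation: 3 classes among 3 diagrams; unequal V(q) rules out equality


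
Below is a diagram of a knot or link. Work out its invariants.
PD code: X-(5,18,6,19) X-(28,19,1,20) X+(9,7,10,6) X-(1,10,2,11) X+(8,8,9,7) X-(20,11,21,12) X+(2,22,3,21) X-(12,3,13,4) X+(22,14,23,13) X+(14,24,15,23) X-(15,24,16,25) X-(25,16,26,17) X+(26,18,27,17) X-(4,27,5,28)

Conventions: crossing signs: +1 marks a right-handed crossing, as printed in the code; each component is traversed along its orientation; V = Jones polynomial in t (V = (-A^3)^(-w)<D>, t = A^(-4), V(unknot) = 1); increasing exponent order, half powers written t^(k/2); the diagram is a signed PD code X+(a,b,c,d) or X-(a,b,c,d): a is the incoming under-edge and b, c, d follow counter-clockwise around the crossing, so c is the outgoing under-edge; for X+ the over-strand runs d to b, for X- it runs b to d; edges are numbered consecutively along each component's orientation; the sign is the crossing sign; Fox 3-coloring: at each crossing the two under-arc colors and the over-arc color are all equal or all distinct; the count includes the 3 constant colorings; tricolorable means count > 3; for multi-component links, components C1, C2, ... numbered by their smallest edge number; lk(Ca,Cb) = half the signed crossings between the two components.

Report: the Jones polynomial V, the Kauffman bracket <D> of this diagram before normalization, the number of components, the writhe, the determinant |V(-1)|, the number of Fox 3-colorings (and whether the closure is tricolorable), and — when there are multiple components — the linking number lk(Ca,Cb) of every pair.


V(t) = -t^-6 + t^-5 - t^-4 + 2t^-3 - t^-2 + t^-1
bracket: A^-2 - A^2 + 2A^6 - A^10 + A^14 - A^18, w = -2
1 component, writhe -2, over 14 crossings
det 7, colorings 3 of 3^14 — not tricolorable
observation: |V(-1)| = 7: so not tricolorable, since 3 does not divide 7


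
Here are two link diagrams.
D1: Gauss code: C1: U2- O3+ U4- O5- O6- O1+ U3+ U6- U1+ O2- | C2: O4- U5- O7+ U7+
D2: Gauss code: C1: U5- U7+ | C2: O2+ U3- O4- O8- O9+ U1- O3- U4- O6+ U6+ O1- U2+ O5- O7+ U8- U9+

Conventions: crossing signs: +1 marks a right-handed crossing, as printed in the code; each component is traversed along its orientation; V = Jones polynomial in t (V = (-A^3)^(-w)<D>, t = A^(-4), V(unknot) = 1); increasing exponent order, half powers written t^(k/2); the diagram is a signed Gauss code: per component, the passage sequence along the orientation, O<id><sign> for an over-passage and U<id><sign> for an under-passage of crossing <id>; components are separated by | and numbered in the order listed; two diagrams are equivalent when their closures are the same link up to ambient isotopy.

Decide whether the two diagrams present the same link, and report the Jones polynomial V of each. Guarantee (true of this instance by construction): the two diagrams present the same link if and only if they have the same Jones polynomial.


same link: no
V(D1) = -t^(-5/2) - t^(-1/2)  [7 crossings, <D> = A^-1 + A^7, w = -1]
V(D2) = t^(-9/2) - t^(-5/2) - t^(-3/2) - t^(-1/2)  [9 crossings, <D> = A^-1 + A^3 + A^7 - A^15, w = -1]
insight: comparing 2 Jones polynomials yields 2 groups


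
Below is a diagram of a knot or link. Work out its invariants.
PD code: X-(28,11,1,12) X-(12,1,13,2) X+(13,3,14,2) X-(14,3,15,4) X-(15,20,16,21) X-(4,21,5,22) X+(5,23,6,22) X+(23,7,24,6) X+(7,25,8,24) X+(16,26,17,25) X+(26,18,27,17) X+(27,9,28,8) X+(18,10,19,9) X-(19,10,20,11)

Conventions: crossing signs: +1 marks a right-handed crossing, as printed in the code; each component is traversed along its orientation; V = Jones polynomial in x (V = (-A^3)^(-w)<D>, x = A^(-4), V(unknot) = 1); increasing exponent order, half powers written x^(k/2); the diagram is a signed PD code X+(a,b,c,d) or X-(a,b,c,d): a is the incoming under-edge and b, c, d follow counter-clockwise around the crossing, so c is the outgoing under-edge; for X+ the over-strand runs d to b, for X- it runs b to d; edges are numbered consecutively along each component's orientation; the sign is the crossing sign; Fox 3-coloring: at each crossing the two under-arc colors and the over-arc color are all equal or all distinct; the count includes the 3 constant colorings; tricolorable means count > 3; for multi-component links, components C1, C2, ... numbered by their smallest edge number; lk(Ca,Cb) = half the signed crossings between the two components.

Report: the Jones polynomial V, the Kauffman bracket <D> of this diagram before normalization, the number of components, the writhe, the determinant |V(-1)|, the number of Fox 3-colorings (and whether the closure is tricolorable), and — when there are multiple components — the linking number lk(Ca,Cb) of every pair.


V = x + x^3 - x^4
<D> = -A^-10 + A^-6 + A^2 (w = +2)
1 component over 14 crossings, w = +2
9 Fox colorings among 3^14, |V(-1)| = 3: tricolorable
why: |V(-1)| = 3: so tricolorable, since 3 divides 3


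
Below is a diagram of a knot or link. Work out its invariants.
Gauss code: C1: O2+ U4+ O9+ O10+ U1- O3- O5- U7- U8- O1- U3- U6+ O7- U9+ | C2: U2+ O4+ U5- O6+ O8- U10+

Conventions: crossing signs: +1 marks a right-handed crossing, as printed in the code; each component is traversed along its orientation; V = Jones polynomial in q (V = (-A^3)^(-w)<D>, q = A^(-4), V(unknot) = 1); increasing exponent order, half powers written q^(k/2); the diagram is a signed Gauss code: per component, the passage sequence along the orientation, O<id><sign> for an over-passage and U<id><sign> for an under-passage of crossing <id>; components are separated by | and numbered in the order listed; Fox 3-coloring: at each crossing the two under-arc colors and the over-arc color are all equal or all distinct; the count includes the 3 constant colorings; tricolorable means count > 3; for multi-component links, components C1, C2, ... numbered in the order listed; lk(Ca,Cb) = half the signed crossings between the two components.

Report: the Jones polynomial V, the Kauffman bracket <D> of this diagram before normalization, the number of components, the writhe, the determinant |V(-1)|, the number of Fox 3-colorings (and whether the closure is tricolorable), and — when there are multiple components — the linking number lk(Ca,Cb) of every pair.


V = q^(-9/2) - q^(-7/2) + q^(-5/2) - 2q^(-3/2) + q^(-1/2) - 2q^(1/2) + q^(3/2) - q^(5/2)
<D> = -A^-10 + A^-6 - 2A^-2 + A^2 - 2A^6 + A^10 - A^14 + A^18 (w = 0)
2 components over 10 crossings, w = 0
lk(C1,C2): +1
3 Fox colorings among 3^10, |V(-1)| = 10: not tricolorable
why: summing lk over 1 pair gives +1


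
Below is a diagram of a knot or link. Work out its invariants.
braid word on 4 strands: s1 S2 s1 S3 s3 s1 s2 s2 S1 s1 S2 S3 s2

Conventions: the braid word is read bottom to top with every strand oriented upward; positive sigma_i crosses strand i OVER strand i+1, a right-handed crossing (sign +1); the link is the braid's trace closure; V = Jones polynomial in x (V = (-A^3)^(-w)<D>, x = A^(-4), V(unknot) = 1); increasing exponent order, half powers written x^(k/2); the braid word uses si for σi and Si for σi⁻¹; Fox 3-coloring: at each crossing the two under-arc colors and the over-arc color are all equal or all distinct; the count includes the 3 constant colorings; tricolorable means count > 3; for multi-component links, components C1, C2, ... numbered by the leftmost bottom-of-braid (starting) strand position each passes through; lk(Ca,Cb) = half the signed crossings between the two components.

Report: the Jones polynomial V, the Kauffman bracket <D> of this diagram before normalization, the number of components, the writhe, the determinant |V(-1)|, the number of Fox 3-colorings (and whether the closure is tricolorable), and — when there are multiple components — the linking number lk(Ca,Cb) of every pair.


V = x - x^2 + 2x^3 - x^4 + x^5 - x^6
<D> = A^-15 - A^-11 + A^-7 - 2A^-3 + A - A^5 (w = +3)
1 component over 13 crossings, w = +3
3 Fox colorings among 3^13, |V(-1)| = 7: not tricolorable
why: free reduction leaves σ1 σ2⁻¹ σ1 σ1 σ2 σ3⁻¹ σ2 of the original 13 letters


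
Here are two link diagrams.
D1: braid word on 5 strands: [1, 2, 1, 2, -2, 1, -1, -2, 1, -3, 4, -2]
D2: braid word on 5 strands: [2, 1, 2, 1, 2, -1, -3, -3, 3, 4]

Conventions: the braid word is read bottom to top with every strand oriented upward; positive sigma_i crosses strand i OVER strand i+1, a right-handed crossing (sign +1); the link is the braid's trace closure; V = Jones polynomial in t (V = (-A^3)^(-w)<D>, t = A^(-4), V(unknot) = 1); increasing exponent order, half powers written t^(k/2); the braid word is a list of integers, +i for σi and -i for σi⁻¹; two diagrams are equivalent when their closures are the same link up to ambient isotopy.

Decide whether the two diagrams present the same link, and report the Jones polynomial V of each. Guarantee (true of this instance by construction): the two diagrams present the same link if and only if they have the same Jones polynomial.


same link: no
V(D1) = 1 + t + t^2 + t^3  [12 crossings, <D> = A^-6 + A^-2 + A^2 + A^6, w = +2]
V(D2) = t + 2t^3 + t^5  [10 crossings, <D> = A^-8 + 2 + A^8, w = +4]
insight: comparing 2 Jones polynomials yields 2 groups


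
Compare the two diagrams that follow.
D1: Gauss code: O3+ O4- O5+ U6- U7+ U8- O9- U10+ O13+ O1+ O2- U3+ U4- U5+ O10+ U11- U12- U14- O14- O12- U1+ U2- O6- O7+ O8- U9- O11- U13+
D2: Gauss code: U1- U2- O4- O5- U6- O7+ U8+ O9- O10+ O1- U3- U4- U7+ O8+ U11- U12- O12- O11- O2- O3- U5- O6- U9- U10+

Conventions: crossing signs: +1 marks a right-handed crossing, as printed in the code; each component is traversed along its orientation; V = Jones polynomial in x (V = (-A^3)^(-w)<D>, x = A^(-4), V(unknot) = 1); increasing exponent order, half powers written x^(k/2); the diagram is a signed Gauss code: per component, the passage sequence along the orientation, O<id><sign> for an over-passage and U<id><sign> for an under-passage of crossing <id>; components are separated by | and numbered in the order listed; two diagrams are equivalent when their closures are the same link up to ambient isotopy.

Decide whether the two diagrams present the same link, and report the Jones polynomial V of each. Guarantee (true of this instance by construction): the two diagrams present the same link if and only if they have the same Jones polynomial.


equivalent: no
D1 (bracket -A^-18 + 2A^-14 - 2A^-10 + 3A^-6 - 2A^-2 + 2A^2 - A^6; 14 crossings at w = -2): V = -x^-3 + 2x^-2 - 2x^-1 + 3 - 2x + 2x^2 - x^3
V(D2) = -x^-6 + x^-5 - x^-4 + 2x^-3 - x^-2 + x^-1  (w -6, c 12, <D> = A^-14 - A^-10 + 2A^-6 - A^-2 + A^2 - A^6)
key observation: 2 classes among 2 diagrams; unequal V(x) rules out equality


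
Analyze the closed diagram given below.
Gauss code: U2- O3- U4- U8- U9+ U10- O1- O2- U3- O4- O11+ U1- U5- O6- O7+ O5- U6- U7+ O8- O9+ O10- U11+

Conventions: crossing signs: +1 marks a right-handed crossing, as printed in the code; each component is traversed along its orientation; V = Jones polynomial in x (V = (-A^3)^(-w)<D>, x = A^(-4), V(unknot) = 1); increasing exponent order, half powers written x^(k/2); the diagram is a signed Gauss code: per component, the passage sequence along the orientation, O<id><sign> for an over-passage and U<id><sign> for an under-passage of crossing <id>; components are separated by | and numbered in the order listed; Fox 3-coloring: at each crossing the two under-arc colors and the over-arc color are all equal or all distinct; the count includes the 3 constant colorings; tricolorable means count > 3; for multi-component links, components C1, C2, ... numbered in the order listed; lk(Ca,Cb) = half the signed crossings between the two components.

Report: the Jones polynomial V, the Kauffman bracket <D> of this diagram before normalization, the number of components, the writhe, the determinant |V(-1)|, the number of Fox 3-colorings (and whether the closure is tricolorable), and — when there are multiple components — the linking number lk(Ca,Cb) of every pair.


Jones polynomial: V(x) = -x^-6 + x^-5 - x^-4 + 2x^-3 - x^-2 + x^-1
<D> = -A^-11 + A^-7 - 2A^-3 + A - A^5 + A^9; writhe -5
components 1, writhe -5 (11 crossings)
3-colorings: 3 of 3^11, det 7 — not tricolorable
note: w = -5 shifts under R1 moves; the (-A^3)^(5) factor cancels that in V


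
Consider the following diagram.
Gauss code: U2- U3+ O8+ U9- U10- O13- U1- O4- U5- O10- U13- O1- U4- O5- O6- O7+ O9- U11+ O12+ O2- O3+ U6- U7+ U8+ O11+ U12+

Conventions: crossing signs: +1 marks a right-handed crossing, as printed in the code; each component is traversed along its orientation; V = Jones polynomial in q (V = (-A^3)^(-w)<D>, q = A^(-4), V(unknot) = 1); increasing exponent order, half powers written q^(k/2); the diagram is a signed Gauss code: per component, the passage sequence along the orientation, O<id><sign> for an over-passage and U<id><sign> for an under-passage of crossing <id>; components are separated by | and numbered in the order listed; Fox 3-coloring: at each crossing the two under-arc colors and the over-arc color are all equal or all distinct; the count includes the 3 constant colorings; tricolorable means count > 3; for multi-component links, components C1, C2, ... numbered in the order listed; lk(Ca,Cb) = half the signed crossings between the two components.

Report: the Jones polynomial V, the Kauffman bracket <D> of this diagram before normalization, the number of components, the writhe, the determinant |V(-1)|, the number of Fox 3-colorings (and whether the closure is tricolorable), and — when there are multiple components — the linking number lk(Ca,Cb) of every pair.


Jones polynomial: V(q) = -q^-6 + q^-5 - 2q^-4 + 3q^-3 - 2q^-2 + 3q^-1 - 1 + q - q^2
<D> = A^-17 - A^-13 + A^-9 - 3A^-5 + 2A^-1 - 3A^3 + 2A^7 - A^11 + A^15; writhe -3
components 1, writhe -3 (13 crossings)
3-colorings: 9 of 3^13, det 15 — tricolorable
note: |V(-1)| = 15: so tricolorable, since 3 divides 15


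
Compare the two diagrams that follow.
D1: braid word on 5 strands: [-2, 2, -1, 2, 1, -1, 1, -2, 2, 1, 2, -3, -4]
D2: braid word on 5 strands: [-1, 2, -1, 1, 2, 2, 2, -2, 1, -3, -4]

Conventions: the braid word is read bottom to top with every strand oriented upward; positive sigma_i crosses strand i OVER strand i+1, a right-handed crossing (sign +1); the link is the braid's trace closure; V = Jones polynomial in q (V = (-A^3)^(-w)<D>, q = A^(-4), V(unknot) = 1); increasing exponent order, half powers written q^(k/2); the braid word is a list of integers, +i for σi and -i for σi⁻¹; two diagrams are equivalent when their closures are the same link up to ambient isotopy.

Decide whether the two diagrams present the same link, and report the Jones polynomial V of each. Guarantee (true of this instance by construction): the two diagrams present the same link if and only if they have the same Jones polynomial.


equivalent: no
V(D1) = -q^(1/2) + q^(3/2) - q^(5/2) - q^(9/2)  (w +1, c 13, <D> = A^-15 + A^-7 - A^-3 + A)
V(D2) = -q^(1/2) - q^(3/2) - q^(5/2) + q^(9/2)  (w +1, c 11, <D> = -A^-15 + A^-7 + A^-3 + A)
why: V(q) takes 2 values over 2 diagrams, fixing the grouping


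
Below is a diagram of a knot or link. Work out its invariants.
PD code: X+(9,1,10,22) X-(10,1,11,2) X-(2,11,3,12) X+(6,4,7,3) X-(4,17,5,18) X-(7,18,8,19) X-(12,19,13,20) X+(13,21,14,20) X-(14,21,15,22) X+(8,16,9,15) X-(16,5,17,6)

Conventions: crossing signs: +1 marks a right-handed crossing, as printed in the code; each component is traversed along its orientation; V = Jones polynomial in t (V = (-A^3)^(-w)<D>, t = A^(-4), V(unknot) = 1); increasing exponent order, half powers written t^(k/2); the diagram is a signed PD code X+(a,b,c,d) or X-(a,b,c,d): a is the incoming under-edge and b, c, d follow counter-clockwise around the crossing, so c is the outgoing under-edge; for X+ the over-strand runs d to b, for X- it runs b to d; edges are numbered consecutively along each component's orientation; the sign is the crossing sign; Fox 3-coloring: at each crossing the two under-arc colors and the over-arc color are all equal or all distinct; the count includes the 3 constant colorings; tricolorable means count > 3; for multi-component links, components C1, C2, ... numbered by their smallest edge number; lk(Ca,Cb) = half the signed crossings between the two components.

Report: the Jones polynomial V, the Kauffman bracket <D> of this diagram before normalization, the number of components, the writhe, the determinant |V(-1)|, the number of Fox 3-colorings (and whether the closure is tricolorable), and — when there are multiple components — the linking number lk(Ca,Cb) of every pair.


V(t) = -t^-4 + t^-3 + t^-1
bracket: -A^-5 - A^3 + A^7, w = -3
1 component, writhe -3, over 11 crossings
det 3, colorings 9 of 3^11 — tricolorable
observation: |V(-1)| = 3: so tricolorable, since 3 divides 3


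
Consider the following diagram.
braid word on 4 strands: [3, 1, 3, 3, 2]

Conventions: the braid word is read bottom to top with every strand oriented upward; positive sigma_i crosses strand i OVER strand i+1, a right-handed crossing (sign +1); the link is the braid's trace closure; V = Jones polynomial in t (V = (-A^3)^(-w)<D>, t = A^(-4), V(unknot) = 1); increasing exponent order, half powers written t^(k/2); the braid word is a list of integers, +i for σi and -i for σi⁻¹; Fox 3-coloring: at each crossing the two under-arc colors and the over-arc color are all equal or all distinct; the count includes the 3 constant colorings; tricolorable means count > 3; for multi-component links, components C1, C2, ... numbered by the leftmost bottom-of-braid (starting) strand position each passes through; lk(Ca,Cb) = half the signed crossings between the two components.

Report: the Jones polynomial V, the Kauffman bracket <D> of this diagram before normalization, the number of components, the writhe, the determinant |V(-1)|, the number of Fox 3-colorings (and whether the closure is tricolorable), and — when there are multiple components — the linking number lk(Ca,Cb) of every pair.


Jones polynomial: V(t) = t + t^3 - t^4
<D> = A^-1 - A^3 - A^11; writhe +5
components 1, writhe +5 (5 crossings)
3-colorings: 9 of 3^5, det 3 — tricolorable
note: the span of V is 3, forcing >= 3 crossings in any diagram


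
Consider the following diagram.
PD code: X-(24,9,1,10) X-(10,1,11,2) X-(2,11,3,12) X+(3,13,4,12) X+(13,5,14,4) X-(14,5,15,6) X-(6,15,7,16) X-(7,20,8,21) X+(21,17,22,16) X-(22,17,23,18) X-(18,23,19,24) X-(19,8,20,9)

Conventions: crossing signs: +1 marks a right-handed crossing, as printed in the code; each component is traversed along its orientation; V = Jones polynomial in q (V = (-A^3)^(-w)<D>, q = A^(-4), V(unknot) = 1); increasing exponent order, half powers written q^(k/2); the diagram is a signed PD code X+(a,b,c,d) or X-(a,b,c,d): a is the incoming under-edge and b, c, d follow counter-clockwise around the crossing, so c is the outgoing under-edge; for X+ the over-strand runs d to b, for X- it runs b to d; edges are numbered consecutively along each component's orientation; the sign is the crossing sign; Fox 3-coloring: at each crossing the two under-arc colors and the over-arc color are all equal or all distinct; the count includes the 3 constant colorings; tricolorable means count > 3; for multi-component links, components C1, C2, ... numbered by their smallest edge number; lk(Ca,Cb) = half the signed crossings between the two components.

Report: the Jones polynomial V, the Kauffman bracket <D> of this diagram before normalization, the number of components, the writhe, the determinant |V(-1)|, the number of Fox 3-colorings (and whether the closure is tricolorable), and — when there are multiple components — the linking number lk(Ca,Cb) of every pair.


V(q) = -q^-7 + q^-6 - q^-5 + q^-4 + q^-2
bracket: A^-10 + A^-2 - A^2 + A^6 - A^10, w = -6
1 component, writhe -6, over 12 crossings
det 5, colorings 3 of 3^12 — not tricolorable
observation: w = -6 shifts under R1 moves; the (-A^3)^(6) factor cancels that in V


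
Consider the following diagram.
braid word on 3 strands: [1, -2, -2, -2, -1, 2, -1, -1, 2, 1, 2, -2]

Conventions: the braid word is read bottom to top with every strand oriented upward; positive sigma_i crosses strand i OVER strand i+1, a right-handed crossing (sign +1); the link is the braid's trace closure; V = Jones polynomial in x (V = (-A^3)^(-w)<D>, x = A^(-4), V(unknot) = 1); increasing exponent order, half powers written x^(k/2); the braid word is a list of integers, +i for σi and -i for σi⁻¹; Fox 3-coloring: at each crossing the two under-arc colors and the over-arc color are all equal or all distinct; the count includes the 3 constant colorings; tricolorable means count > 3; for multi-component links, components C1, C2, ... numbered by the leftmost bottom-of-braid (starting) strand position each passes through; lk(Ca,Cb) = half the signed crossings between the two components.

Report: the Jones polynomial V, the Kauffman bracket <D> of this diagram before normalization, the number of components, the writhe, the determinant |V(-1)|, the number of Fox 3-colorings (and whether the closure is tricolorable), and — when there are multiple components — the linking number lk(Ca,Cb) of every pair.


V(x) = -x^-6 + 2x^-5 - 4x^-4 + 5x^-3 - 4x^-2 + 5x^-1 - 3 + 2x - x^2
bracket: -A^-14 + 2A^-10 - 3A^-6 + 5A^-2 - 4A^2 + 5A^6 - 4A^10 + 2A^14 - A^18, w = -2
1 component, writhe -2, over 12 crossings
det 27, colorings 9 of 3^12 — tricolorable
observation: inverse pairs cancel, leaving σ1 σ2⁻¹ σ2⁻¹ σ2⁻¹ σ1⁻¹ σ2 σ1⁻¹ σ1⁻¹ σ2 σ1
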